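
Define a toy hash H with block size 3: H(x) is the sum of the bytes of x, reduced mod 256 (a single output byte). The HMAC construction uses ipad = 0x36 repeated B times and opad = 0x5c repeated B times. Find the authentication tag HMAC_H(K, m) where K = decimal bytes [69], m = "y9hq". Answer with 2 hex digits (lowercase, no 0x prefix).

Key decimal bytes [69] = 45 is 1 byte ≤ B = 3; zero-pad to 3 bytes: K' = 45 00 00.
K' ⊕ ipad = 73 36 36.  K' ⊕ opad = 19 5c 5c.
Inner input = (K'⊕ipad) ∥ m = 73 36 36 ∥ 79 39 68 71.
Inner hash: sum = 115+54+54+121+57+104+113 = 618; mod 256 = 106 → 6a.
Outer input = (K'⊕opad) ∥ inner = 19 5c 5c ∥ 6a.
Outer hash (tag): sum = 25+92+92+106 = 315; mod 256 = 59 → 3b.

3b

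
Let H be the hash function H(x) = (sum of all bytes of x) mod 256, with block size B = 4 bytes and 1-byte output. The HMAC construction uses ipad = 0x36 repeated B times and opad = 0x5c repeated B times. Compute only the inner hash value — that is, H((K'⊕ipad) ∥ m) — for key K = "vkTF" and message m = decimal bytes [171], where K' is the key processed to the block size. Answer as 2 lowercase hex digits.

Key "vkTF" = 76 6b 54 46 is exactly B = 4 bytes: K' = 76 6b 54 46.
K' ⊕ ipad = 40 5d 62 70.
Inner input = 40 5d 62 70 ∥ ab.
Inner hash: sum = 64+93+98+112+171 = 538; mod 256 = 26 → 1a.

1a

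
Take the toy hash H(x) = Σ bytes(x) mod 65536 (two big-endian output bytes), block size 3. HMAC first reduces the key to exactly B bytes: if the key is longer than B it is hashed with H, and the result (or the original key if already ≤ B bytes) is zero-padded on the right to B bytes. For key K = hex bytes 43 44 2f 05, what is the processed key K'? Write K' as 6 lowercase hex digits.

00bb00

|K| = 4 > B = 3, so first hash the key.
H(K): sum = 67+68+47+5 = 187 → 00 bb.
Zero-pad H(K) = 00 bb to 3 bytes: K' = 00 bb 00.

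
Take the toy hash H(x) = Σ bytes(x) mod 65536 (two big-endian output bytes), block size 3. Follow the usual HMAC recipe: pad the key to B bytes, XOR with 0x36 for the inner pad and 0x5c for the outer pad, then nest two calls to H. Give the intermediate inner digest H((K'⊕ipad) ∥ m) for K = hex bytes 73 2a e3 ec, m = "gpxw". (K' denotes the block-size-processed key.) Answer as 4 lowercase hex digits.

028a

Key hex bytes 73 2a e3 ec is 4 bytes > B = 3, so hash it first: H(key) = 02 6c, then zero-pad to 3 bytes: K' = 02 6c 00.
K' ⊕ ipad = 34 5a 36.
Inner input = 34 5a 36 ∥ 67 70 78 77.
Inner hash: sum = 52+90+54+103+112+120+119 = 650 → 02 8a.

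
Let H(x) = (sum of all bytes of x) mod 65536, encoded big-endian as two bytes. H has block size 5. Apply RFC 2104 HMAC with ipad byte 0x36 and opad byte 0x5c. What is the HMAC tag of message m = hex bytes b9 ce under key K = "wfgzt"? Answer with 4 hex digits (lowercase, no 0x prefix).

01e7

Key "wfgzt" = 77 66 67 7a 74 is exactly B = 5 bytes: K' = 77 66 67 7a 74.
K' ⊕ ipad = 41 50 51 4c 42.  K' ⊕ opad = 2b 3a 3b 26 28.
Inner input = (K'⊕ipad) ∥ m = 41 50 51 4c 42 ∥ b9 ce.
Inner hash: sum = 65+80+81+76+66+185+206 = 759 → 02 f7.
Outer input = (K'⊕opad) ∥ inner = 2b 3a 3b 26 28 ∥ 02 f7.
Outer hash (tag): sum = 43+58+59+38+40+2+247 = 487 → 01 e7.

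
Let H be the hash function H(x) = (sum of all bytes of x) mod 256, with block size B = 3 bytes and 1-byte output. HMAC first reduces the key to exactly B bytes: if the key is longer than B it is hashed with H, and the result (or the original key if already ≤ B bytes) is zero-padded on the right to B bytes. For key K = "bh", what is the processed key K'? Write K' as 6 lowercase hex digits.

Key "bh" = 62 68 is 2 bytes ≤ B = 3; zero-pad to 3 bytes: K' = 62 68 00.

626800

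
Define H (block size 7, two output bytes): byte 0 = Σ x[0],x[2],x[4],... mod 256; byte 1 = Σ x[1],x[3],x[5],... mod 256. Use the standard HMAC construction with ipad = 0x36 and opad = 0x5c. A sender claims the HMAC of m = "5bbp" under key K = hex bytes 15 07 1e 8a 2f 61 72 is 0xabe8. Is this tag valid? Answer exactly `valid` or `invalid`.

invalid

Key hex bytes 15 07 1e 8a 2f 61 72 is exactly B = 7 bytes: K' = 15 07 1e 8a 2f 61 72.
K' ⊕ ipad = 23 31 28 bc 19 57 44; K' ⊕ opad = 49 5b 42 d6 73 3d 2e.
Inner hash: even-index sum = 378 mod 256 = 122; odd-index sum = 475 mod 256 = 219 → 7a db.
Outer hash (recomputed tag): even-index sum = 519 mod 256 = 7; odd-index sum = 488 mod 256 = 232 → 07 e8.
Recomputed tag = 07e8; claimed = abe8 → mismatch.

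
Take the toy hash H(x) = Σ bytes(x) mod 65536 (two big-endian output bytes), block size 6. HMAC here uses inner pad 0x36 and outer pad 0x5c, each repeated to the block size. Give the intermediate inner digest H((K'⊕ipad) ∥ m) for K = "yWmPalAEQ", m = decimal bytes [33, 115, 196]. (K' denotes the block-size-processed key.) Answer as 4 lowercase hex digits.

026c

Key "yWmPalAEQ" = 79 57 6d 50 61 6c 41 45 51 is 9 bytes > B = 6, so hash it first: H(key) = 03 31, then zero-pad to 6 bytes: K' = 03 31 00 00 00 00.
K' ⊕ ipad = 35 07 36 36 36 36.
Inner input = 35 07 36 36 36 36 ∥ 21 73 c4.
Inner hash: sum = 53+7+54+54+54+54+33+115+196 = 620 → 02 6c.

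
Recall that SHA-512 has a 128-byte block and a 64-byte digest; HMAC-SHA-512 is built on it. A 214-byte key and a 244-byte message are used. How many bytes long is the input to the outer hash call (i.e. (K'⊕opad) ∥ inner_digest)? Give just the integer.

192

Key is 214 > 128 bytes, so it is hashed to 64 bytes then zero-padded to 128: |K'| = 128.
Outer input = (K'⊕opad) ∥ H(inner) → 128 + 64 = 192 bytes.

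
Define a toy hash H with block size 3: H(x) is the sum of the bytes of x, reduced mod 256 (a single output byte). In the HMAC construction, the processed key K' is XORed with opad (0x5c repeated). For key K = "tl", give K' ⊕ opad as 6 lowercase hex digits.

28305c

Key "tl" = 74 6c is 2 bytes ≤ B = 3; zero-pad to 3 bytes: K' = 74 6c 00.
XOR each byte with 0x5c: 74⊕5c=28, 6c⊕5c=30, 00⊕5c=5c.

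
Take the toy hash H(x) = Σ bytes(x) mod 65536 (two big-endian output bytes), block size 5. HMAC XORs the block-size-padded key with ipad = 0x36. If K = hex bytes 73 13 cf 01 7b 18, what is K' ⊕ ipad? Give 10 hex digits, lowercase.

37df363636

Key hex bytes 73 13 cf 01 7b 18 is 6 bytes > B = 5, so hash it first: H(key) = 01 e9, then zero-pad to 5 bytes: K' = 01 e9 00 00 00.
XOR each byte with 0x36: 01⊕36=37, e9⊕36=df, 00⊕36=36, 00⊕36=36, 00⊕36=36.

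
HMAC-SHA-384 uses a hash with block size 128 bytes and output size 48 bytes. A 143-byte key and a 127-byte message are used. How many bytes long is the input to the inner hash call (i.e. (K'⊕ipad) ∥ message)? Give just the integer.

Key is 143 > 128 bytes, so it is hashed to 48 bytes then zero-padded to 128: |K'| = 128.
Inner input = (K'⊕ipad) ∥ m → 128 + 127 = 255 bytes.

255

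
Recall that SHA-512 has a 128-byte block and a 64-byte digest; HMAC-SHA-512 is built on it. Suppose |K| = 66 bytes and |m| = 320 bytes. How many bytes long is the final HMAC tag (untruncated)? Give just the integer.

64

The tag is one SHA-512 digest: 64 bytes.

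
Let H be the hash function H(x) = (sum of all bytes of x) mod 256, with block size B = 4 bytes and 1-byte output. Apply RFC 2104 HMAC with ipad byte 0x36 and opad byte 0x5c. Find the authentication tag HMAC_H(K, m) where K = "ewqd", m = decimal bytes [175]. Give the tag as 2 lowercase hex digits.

a5

Key "ewqd" = 65 77 71 64 is exactly B = 4 bytes: K' = 65 77 71 64.
K' ⊕ ipad = 53 41 47 52.  K' ⊕ opad = 39 2b 2d 38.
Inner input = (K'⊕ipad) ∥ m = 53 41 47 52 ∥ af.
Inner hash: sum = 83+65+71+82+175 = 476; mod 256 = 220 → dc.
Outer input = (K'⊕opad) ∥ inner = 39 2b 2d 38 ∥ dc.
Outer hash (tag): sum = 57+43+45+56+220 = 421; mod 256 = 165 → a5.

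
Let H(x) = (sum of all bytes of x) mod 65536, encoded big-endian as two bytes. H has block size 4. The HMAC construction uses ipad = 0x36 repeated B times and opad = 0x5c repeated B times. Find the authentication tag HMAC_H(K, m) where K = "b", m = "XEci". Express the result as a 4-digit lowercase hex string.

Key "b" = 62 is 1 byte ≤ B = 4; zero-pad to 4 bytes: K' = 62 00 00 00.
K' ⊕ ipad = 54 36 36 36.  K' ⊕ opad = 3e 5c 5c 5c.
Inner input = (K'⊕ipad) ∥ m = 54 36 36 36 ∥ 58 45 63 69.
Inner hash: sum = 84+54+54+54+88+69+99+105 = 607 → 02 5f.
Outer input = (K'⊕opad) ∥ inner = 3e 5c 5c 5c ∥ 02 5f.
Outer hash (tag): sum = 62+92+92+92+2+95 = 435 → 01 b3.

01b3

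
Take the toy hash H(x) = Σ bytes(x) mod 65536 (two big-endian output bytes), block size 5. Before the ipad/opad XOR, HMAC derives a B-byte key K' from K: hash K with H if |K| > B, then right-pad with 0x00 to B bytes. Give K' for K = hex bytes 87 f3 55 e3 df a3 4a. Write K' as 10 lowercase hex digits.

|K| = 7 > B = 5, so first hash the key.
H(K): sum = 135+243+85+227+223+163+74 = 1150 → 04 7e.
Zero-pad H(K) = 04 7e to 5 bytes: K' = 04 7e 00 00 00.

047e000000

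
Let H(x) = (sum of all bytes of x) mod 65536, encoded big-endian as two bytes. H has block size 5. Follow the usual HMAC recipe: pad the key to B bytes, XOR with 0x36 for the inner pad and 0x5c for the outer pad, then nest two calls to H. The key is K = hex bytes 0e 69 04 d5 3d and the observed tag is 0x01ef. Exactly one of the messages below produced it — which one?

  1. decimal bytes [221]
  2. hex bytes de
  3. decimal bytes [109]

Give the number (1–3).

3

Key hex bytes 0e 69 04 d5 3d is exactly B = 5 bytes: K' = 0e 69 04 d5 3d.
K' ⊕ ipad = 38 5f 32 e3 0b; K' ⊕ opad = 52 35 58 89 61.
m1: inner = H(38 5f 32 e3 0b dd) = 02 94; tag = H(52 35 58 89 61 02 94) = 025f
m2: inner = H(38 5f 32 e3 0b de) = 02 95; tag = H(52 35 58 89 61 02 95) = 0260
m3: inner = H(38 5f 32 e3 0b 6d) = 02 24; tag = H(52 35 58 89 61 02 24) = 01ef ← matches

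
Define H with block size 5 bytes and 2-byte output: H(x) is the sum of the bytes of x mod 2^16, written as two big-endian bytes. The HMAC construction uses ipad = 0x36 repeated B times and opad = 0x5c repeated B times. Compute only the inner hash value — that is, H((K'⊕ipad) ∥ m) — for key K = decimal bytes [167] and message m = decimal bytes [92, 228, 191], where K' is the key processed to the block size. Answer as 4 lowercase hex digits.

Key decimal bytes [167] = a7 is 1 byte ≤ B = 5; zero-pad to 5 bytes: K' = a7 00 00 00 00.
K' ⊕ ipad = 91 36 36 36 36.
Inner input = 91 36 36 36 36 ∥ 5c e4 bf.
Inner hash: sum = 145+54+54+54+54+92+228+191 = 872 → 03 68.

0368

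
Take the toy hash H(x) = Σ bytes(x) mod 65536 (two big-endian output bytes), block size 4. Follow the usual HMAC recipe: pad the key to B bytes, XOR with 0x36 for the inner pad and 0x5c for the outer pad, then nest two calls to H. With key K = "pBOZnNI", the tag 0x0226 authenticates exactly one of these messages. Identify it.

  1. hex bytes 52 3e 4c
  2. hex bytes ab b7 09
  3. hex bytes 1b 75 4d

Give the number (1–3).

Key "pBOZnNI" = 70 42 4f 5a 6e 4e 49 is 7 bytes > B = 4, so hash it first: H(key) = 02 60, then zero-pad to 4 bytes: K' = 02 60 00 00.
K' ⊕ ipad = 34 56 36 36; K' ⊕ opad = 5e 3c 5c 5c.
m1: inner = H(34 56 36 36 52 3e 4c) = 01 d2; tag = H(5e 3c 5c 5c 01 d2) = 0225
m2: inner = H(34 56 36 36 ab b7 09) = 02 61; tag = H(5e 3c 5c 5c 02 61) = 01b5
m3: inner = H(34 56 36 36 1b 75 4d) = 01 d3; tag = H(5e 3c 5c 5c 01 d3) = 0226 ← matches

3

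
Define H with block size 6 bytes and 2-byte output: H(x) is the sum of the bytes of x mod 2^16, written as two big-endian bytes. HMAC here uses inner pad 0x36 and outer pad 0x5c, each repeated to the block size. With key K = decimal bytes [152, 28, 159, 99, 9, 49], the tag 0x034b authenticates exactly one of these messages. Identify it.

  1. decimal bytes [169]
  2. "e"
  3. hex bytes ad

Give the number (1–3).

Key decimal bytes [152, 28, 159, 99, 9, 49] = 98 1c 9f 63 09 31 is exactly B = 6 bytes: K' = 98 1c 9f 63 09 31.
K' ⊕ ipad = ae 2a a9 55 3f 07; K' ⊕ opad = c4 40 c3 3f 55 6d.
m1: inner = H(ae 2a a9 55 3f 07 a9) = 02 c5; tag = H(c4 40 c3 3f 55 6d 02 c5) = 038f
m2: inner = H(ae 2a a9 55 3f 07 65) = 02 81; tag = H(c4 40 c3 3f 55 6d 02 81) = 034b ← matches
m3: inner = H(ae 2a a9 55 3f 07 ad) = 02 c9; tag = H(c4 40 c3 3f 55 6d 02 c9) = 0393

2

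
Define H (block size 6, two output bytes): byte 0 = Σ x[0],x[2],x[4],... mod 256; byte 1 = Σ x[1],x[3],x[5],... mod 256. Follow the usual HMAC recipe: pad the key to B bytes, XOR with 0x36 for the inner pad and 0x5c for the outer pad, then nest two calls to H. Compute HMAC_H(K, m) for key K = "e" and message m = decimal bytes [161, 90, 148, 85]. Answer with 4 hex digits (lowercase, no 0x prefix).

e565

Key "e" = 65 is 1 byte ≤ B = 6; zero-pad to 6 bytes: K' = 65 00 00 00 00 00.
K' ⊕ ipad = 53 36 36 36 36 36.  K' ⊕ opad = 39 5c 5c 5c 5c 5c.
Inner input = (K'⊕ipad) ∥ m = 53 36 36 36 36 36 ∥ a1 5a 94 55.
Inner hash: even-index sum = 500 mod 256 = 244; odd-index sum = 337 mod 256 = 81 → f4 51.
Outer input = (K'⊕opad) ∥ inner = 39 5c 5c 5c 5c 5c ∥ f4 51.
Outer hash (tag): even-index sum = 485 mod 256 = 229; odd-index sum = 357 mod 256 = 101 → e5 65.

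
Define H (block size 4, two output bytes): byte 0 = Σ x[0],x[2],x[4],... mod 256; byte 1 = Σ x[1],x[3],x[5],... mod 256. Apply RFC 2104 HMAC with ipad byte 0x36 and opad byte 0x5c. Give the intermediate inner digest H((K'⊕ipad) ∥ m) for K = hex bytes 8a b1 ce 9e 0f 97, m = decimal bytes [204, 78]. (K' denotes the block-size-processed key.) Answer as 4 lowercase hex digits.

5354

Key hex bytes 8a b1 ce 9e 0f 97 is 6 bytes > B = 4, so hash it first: H(key) = 67 e6, then zero-pad to 4 bytes: K' = 67 e6 00 00.
K' ⊕ ipad = 51 d0 36 36.
Inner input = 51 d0 36 36 ∥ cc 4e.
Inner hash: even-index sum = 339 mod 256 = 83; odd-index sum = 340 mod 256 = 84 → 53 54.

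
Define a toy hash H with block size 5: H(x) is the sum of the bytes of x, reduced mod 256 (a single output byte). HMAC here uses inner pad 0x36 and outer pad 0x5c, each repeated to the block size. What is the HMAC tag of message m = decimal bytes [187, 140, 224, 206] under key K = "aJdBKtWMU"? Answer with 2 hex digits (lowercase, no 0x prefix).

d1

Key "aJdBKtWMU" = 61 4a 64 42 4b 74 57 4d 55 is 9 bytes > B = 5, so hash it first: H(key) = 09, then zero-pad to 5 bytes: K' = 09 00 00 00 00.
K' ⊕ ipad = 3f 36 36 36 36.  K' ⊕ opad = 55 5c 5c 5c 5c.
Inner input = (K'⊕ipad) ∥ m = 3f 36 36 36 36 ∥ bb 8c e0 ce.
Inner hash: sum = 63+54+54+54+54+187+140+224+206 = 1036; mod 256 = 12 → 0c.
Outer input = (K'⊕opad) ∥ inner = 55 5c 5c 5c 5c ∥ 0c.
Outer hash (tag): sum = 85+92+92+92+92+12 = 465; mod 256 = 209 → d1.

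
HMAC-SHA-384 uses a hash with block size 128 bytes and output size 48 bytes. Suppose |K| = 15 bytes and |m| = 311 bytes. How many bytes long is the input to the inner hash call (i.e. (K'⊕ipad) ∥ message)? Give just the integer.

439

Key is 15 ≤ 128 bytes, zero-padded: |K'| = 128.
Inner input = (K'⊕ipad) ∥ m → 128 + 311 = 439 bytes.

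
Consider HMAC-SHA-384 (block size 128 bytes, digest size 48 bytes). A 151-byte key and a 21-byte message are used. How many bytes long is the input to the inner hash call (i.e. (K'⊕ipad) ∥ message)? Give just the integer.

Key is 151 > 128 bytes, so it is hashed to 48 bytes then zero-padded to 128: |K'| = 128.
Inner input = (K'⊕ipad) ∥ m → 128 + 21 = 149 bytes.

149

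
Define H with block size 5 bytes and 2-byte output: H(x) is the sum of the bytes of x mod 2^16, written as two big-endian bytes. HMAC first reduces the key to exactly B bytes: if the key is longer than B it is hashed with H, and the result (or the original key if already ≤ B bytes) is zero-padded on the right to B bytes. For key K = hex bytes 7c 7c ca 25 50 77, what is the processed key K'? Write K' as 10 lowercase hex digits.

|K| = 6 > B = 5, so first hash the key.
H(K): sum = 124+124+202+37+80+119 = 686 → 02 ae.
Zero-pad H(K) = 02 ae to 5 bytes: K' = 02 ae 00 00 00.

02ae000000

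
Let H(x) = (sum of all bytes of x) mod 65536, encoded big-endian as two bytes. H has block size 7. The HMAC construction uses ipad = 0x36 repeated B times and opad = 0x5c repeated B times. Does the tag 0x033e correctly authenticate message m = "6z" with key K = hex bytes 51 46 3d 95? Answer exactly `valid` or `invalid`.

valid

Key hex bytes 51 46 3d 95 is 4 bytes ≤ B = 7; zero-pad to 7 bytes: K' = 51 46 3d 95 00 00 00.
K' ⊕ ipad = 67 70 0b a3 36 36 36; K' ⊕ opad = 0d 1a 61 c9 5c 5c 5c.
Inner hash: sum = 103+112+11+163+54+54+54+54+122 = 727 → 02 d7.
Outer hash (recomputed tag): sum = 13+26+97+201+92+92+92+2+215 = 830 → 03 3e.
Recomputed tag = 033e; claimed = 033e → match.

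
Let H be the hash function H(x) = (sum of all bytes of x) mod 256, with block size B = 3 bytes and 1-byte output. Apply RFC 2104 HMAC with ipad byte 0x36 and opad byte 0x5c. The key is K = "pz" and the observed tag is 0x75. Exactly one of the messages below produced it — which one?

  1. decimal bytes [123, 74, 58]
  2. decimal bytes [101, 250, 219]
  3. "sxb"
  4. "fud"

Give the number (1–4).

Key "pz" = 70 7a is 2 bytes ≤ B = 3; zero-pad to 3 bytes: K' = 70 7a 00.
K' ⊕ ipad = 46 4c 36; K' ⊕ opad = 2c 26 5c.
m1: inner = H(46 4c 36 7b 4a 3a) = c7; tag = H(2c 26 5c c7) = 75 ← matches
m2: inner = H(46 4c 36 65 fa db) = 02; tag = H(2c 26 5c 02) = b0
m3: inner = H(46 4c 36 73 78 62) = 15; tag = H(2c 26 5c 15) = c3
m4: inner = H(46 4c 36 66 75 64) = 07; tag = H(2c 26 5c 07) = b5

1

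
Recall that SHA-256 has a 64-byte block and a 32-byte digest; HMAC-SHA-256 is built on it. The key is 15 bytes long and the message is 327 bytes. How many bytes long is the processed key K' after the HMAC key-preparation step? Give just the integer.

64

Key is 15 ≤ 64 bytes, zero-padded: |K'| = 64.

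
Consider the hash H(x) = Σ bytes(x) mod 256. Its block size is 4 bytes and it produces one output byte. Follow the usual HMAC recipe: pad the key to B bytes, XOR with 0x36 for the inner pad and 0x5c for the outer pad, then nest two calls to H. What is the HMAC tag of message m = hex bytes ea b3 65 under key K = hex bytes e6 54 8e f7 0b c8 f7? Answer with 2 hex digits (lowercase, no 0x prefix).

4c

Key hex bytes e6 54 8e f7 0b c8 f7 is 7 bytes > B = 4, so hash it first: H(key) = 89, then zero-pad to 4 bytes: K' = 89 00 00 00.
K' ⊕ ipad = bf 36 36 36.  K' ⊕ opad = d5 5c 5c 5c.
Inner input = (K'⊕ipad) ∥ m = bf 36 36 36 ∥ ea b3 65.
Inner hash: sum = 191+54+54+54+234+179+101 = 867; mod 256 = 99 → 63.
Outer input = (K'⊕opad) ∥ inner = d5 5c 5c 5c ∥ 63.
Outer hash (tag): sum = 213+92+92+92+99 = 588; mod 256 = 76 → 4c.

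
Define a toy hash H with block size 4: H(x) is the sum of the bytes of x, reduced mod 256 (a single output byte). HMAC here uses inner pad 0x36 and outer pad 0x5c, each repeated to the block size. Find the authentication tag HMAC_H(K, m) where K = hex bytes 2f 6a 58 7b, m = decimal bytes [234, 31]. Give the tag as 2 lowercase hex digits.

0d

Key hex bytes 2f 6a 58 7b is exactly B = 4 bytes: K' = 2f 6a 58 7b.
K' ⊕ ipad = 19 5c 6e 4d.  K' ⊕ opad = 73 36 04 27.
Inner input = (K'⊕ipad) ∥ m = 19 5c 6e 4d ∥ ea 1f.
Inner hash: sum = 25+92+110+77+234+31 = 569; mod 256 = 57 → 39.
Outer input = (K'⊕opad) ∥ inner = 73 36 04 27 ∥ 39.
Outer hash (tag): sum = 115+54+4+39+57 = 269; mod 256 = 13 → 0d.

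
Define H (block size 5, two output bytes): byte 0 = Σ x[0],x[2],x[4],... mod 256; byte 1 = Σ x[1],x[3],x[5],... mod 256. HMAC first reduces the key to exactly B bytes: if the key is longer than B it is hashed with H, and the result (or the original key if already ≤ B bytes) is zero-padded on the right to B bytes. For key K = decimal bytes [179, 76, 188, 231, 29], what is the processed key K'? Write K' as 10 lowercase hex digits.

b34cbce71d

Key decimal bytes [179, 76, 188, 231, 29] = b3 4c bc e7 1d is exactly B = 5 bytes: K' = b3 4c bc e7 1d.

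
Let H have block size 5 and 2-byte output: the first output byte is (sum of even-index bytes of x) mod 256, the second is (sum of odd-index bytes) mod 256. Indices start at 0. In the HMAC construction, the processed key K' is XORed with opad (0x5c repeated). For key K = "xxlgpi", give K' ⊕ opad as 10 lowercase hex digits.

08145c5c5c

Key "xxlgpi" = 78 78 6c 67 70 69 is 6 bytes > B = 5, so hash it first: H(key) = 54 48, then zero-pad to 5 bytes: K' = 54 48 00 00 00.
XOR each byte with 0x5c: 54⊕5c=08, 48⊕5c=14, 00⊕5c=5c, 00⊕5c=5c, 00⊕5c=5c.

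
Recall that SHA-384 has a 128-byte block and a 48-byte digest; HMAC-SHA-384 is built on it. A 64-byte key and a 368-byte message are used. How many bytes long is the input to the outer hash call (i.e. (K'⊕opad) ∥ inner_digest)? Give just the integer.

Key is 64 ≤ 128 bytes, zero-padded: |K'| = 128.
Outer input = (K'⊕opad) ∥ H(inner) → 128 + 48 = 176 bytes.

176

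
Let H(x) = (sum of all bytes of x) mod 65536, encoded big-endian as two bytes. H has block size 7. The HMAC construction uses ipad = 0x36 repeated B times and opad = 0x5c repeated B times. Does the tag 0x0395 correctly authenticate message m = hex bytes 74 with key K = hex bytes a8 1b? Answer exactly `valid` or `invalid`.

Key hex bytes a8 1b is 2 bytes ≤ B = 7; zero-pad to 7 bytes: K' = a8 1b 00 00 00 00 00.
K' ⊕ ipad = 9e 2d 36 36 36 36 36; K' ⊕ opad = f4 47 5c 5c 5c 5c 5c.
Inner hash: sum = 158+45+54+54+54+54+54+116 = 589 → 02 4d.
Outer hash (recomputed tag): sum = 244+71+92+92+92+92+92+2+77 = 854 → 03 56.
Recomputed tag = 0356; claimed = 0395 → mismatch.

invalid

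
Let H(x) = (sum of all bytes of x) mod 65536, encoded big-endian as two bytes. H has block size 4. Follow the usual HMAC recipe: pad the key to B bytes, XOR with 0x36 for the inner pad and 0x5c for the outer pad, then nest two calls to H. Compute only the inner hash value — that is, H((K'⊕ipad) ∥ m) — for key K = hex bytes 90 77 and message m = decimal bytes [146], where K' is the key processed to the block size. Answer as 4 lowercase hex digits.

01e5

Key hex bytes 90 77 is 2 bytes ≤ B = 4; zero-pad to 4 bytes: K' = 90 77 00 00.
K' ⊕ ipad = a6 41 36 36.
Inner input = a6 41 36 36 ∥ 92.
Inner hash: sum = 166+65+54+54+146 = 485 → 01 e5.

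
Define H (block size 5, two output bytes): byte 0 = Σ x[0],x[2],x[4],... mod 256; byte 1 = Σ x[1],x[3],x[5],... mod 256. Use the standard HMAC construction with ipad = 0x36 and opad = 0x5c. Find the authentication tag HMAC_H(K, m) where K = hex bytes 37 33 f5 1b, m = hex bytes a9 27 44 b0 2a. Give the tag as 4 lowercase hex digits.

Key hex bytes 37 33 f5 1b is 4 bytes ≤ B = 5; zero-pad to 5 bytes: K' = 37 33 f5 1b 00.
K' ⊕ ipad = 01 05 c3 2d 36.  K' ⊕ opad = 6b 6f a9 47 5c.
Inner input = (K'⊕ipad) ∥ m = 01 05 c3 2d 36 ∥ a9 27 44 b0 2a.
Inner hash: even-index sum = 465 mod 256 = 209; odd-index sum = 329 mod 256 = 73 → d1 49.
Outer input = (K'⊕opad) ∥ inner = 6b 6f a9 47 5c ∥ d1 49.
Outer hash (tag): even-index sum = 441 mod 256 = 185; odd-index sum = 391 mod 256 = 135 → b9 87.

b987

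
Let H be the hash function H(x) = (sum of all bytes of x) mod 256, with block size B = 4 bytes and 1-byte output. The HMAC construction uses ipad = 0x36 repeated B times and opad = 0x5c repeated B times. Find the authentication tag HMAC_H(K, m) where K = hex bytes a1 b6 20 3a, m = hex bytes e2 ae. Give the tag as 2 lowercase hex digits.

92

Key hex bytes a1 b6 20 3a is exactly B = 4 bytes: K' = a1 b6 20 3a.
K' ⊕ ipad = 97 80 16 0c.  K' ⊕ opad = fd ea 7c 66.
Inner input = (K'⊕ipad) ∥ m = 97 80 16 0c ∥ e2 ae.
Inner hash: sum = 151+128+22+12+226+174 = 713; mod 256 = 201 → c9.
Outer input = (K'⊕opad) ∥ inner = fd ea 7c 66 ∥ c9.
Outer hash (tag): sum = 253+234+124+102+201 = 914; mod 256 = 146 → 92.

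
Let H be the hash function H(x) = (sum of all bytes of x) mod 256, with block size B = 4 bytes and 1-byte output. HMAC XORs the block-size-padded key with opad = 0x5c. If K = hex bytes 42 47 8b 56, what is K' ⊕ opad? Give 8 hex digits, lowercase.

1e1bd70a

Key hex bytes 42 47 8b 56 is exactly B = 4 bytes: K' = 42 47 8b 56.
XOR each byte with 0x5c: 42⊕5c=1e, 47⊕5c=1b, 8b⊕5c=d7, 56⊕5c=0a.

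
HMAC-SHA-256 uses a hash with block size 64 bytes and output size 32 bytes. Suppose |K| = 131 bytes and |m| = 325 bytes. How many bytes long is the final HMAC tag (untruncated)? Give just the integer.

The tag is one SHA-256 digest: 32 bytes.

32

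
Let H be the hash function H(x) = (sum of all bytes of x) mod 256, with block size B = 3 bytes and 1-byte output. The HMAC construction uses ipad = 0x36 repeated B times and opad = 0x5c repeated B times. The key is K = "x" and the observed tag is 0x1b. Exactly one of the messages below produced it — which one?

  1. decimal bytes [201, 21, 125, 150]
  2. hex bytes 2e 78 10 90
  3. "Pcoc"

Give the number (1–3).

Key "x" = 78 is 1 byte ≤ B = 3; zero-pad to 3 bytes: K' = 78 00 00.
K' ⊕ ipad = 4e 36 36; K' ⊕ opad = 24 5c 5c.
m1: inner = H(4e 36 36 c9 15 7d 96) = ab; tag = H(24 5c 5c ab) = 87
m2: inner = H(4e 36 36 2e 78 10 90) = 00; tag = H(24 5c 5c 00) = dc
m3: inner = H(4e 36 36 50 63 6f 63) = 3f; tag = H(24 5c 5c 3f) = 1b ← matches

3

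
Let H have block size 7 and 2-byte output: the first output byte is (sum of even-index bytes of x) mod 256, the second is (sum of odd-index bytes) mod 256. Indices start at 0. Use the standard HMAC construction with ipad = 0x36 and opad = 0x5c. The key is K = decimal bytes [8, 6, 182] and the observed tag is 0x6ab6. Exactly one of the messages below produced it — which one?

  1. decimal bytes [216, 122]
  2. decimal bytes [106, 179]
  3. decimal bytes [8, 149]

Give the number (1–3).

Key decimal bytes [8, 6, 182] = 08 06 b6 is 3 bytes ≤ B = 7; zero-pad to 7 bytes: K' = 08 06 b6 00 00 00 00.
K' ⊕ ipad = 3e 30 80 36 36 36 36; K' ⊕ opad = 54 5a ea 5c 5c 5c 5c.
m1: inner = H(3e 30 80 36 36 36 36 d8 7a) = a4 74; tag = H(54 5a ea 5c 5c 5c 5c a4 74) = 6ab6 ← matches
m2: inner = H(3e 30 80 36 36 36 36 6a b3) = dd 06; tag = H(54 5a ea 5c 5c 5c 5c dd 06) = fcef
m3: inner = H(3e 30 80 36 36 36 36 08 95) = bf a4; tag = H(54 5a ea 5c 5c 5c 5c bf a4) = 9ad1

1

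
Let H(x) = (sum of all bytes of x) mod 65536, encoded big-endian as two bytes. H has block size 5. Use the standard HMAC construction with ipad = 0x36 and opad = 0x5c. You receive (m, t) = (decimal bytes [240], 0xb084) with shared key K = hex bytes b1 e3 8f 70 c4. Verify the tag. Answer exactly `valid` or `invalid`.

Key hex bytes b1 e3 8f 70 c4 is exactly B = 5 bytes: K' = b1 e3 8f 70 c4.
K' ⊕ ipad = 87 d5 b9 46 f2; K' ⊕ opad = ed bf d3 2c 98.
Inner hash: sum = 135+213+185+70+242+240 = 1085 → 04 3d.
Outer hash (recomputed tag): sum = 237+191+211+44+152+4+61 = 900 → 03 84.
Recomputed tag = 0384; claimed = b084 → mismatch.

invalid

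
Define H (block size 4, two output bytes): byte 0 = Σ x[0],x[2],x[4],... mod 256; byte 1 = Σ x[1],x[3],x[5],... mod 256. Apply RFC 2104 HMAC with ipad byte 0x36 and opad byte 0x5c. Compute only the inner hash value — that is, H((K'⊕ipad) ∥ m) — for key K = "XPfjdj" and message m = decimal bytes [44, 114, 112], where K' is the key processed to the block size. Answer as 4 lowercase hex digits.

e6ba

Key "XPfjdj" = 58 50 66 6a 64 6a is 6 bytes > B = 4, so hash it first: H(key) = 22 24, then zero-pad to 4 bytes: K' = 22 24 00 00.
K' ⊕ ipad = 14 12 36 36.
Inner input = 14 12 36 36 ∥ 2c 72 70.
Inner hash: even-index sum = 230 mod 256 = 230; odd-index sum = 186 mod 256 = 186 → e6 ba.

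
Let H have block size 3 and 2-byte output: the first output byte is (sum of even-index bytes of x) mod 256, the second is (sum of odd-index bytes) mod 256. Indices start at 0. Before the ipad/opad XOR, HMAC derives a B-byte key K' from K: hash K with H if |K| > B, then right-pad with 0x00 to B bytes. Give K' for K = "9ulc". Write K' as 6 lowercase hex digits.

|K| = 4 > B = 3, so first hash the key.
H(K): even-index sum = 165 mod 256 = 165; odd-index sum = 216 mod 256 = 216 → a5 d8.
Zero-pad H(K) = a5 d8 to 3 bytes: K' = a5 d8 00.

a5d800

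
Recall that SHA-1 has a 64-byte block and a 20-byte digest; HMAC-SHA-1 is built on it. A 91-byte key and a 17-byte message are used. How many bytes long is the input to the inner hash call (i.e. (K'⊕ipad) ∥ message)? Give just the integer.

81

Key is 91 > 64 bytes, so it is hashed to 20 bytes then zero-padded to 64: |K'| = 64.
Inner input = (K'⊕ipad) ∥ m → 64 + 17 = 81 bytes.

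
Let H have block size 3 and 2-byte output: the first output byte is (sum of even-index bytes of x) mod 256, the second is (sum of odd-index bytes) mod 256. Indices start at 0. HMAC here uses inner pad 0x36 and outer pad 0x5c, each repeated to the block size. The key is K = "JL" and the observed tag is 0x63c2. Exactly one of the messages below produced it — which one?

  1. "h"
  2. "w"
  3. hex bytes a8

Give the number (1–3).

Key "JL" = 4a 4c is 2 bytes ≤ B = 3; zero-pad to 3 bytes: K' = 4a 4c 00.
K' ⊕ ipad = 7c 7a 36; K' ⊕ opad = 16 10 5c.
m1: inner = H(7c 7a 36 68) = b2 e2; tag = H(16 10 5c b2 e2) = 54c2
m2: inner = H(7c 7a 36 77) = b2 f1; tag = H(16 10 5c b2 f1) = 63c2 ← matches
m3: inner = H(7c 7a 36 a8) = b2 22; tag = H(16 10 5c b2 22) = 94c2

2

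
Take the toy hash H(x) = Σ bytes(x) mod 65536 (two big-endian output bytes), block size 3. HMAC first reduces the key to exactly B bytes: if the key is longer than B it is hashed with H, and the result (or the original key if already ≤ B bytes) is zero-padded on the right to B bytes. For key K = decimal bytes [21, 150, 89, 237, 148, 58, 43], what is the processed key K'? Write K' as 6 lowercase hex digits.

|K| = 7 > B = 3, so first hash the key.
H(K): sum = 21+150+89+237+148+58+43 = 746 → 02 ea.
Zero-pad H(K) = 02 ea to 3 bytes: K' = 02 ea 00.

02ea00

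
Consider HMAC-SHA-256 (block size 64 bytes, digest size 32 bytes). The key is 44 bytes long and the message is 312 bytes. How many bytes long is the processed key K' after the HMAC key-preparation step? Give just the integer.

Key is 44 ≤ 64 bytes, zero-padded: |K'| = 64.

64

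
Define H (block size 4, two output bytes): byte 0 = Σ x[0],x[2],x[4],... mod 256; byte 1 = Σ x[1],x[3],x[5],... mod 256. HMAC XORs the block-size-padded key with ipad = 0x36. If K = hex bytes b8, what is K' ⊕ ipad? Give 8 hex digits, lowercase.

8e363636

Key hex bytes b8 is 1 byte ≤ B = 4; zero-pad to 4 bytes: K' = b8 00 00 00.
XOR each byte with 0x36: b8⊕36=8e, 00⊕36=36, 00⊕36=36, 00⊕36=36.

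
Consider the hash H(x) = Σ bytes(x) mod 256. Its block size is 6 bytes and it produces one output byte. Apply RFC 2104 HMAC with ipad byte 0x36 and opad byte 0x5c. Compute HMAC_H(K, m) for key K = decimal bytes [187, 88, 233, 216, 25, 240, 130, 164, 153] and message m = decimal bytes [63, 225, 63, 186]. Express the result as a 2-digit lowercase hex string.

5d

Key decimal bytes [187, 88, 233, 216, 25, 240, 130, 164, 153] = bb 58 e9 d8 19 f0 82 a4 99 is 9 bytes > B = 6, so hash it first: H(key) = 9c, then zero-pad to 6 bytes: K' = 9c 00 00 00 00 00.
K' ⊕ ipad = aa 36 36 36 36 36.  K' ⊕ opad = c0 5c 5c 5c 5c 5c.
Inner input = (K'⊕ipad) ∥ m = aa 36 36 36 36 36 ∥ 3f e1 3f ba.
Inner hash: sum = 170+54+54+54+54+54+63+225+63+186 = 977; mod 256 = 209 → d1.
Outer input = (K'⊕opad) ∥ inner = c0 5c 5c 5c 5c 5c ∥ d1.
Outer hash (tag): sum = 192+92+92+92+92+92+209 = 861; mod 256 = 93 → 5d.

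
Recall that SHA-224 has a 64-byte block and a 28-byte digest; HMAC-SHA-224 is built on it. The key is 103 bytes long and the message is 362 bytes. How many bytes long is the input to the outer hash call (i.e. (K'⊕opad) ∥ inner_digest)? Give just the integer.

Key is 103 > 64 bytes, so it is hashed to 28 bytes then zero-padded to 64: |K'| = 64.
Outer input = (K'⊕opad) ∥ H(inner) → 64 + 28 = 92 bytes.

92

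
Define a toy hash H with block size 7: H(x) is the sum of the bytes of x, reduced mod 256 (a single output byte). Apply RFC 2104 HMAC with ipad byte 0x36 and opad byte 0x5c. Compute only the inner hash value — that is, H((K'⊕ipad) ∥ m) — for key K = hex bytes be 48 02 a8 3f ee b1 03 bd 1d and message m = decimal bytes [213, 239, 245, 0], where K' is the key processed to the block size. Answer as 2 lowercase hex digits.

Key hex bytes be 48 02 a8 3f ee b1 03 bd 1d is 10 bytes > B = 7, so hash it first: H(key) = 6b, then zero-pad to 7 bytes: K' = 6b 00 00 00 00 00 00.
K' ⊕ ipad = 5d 36 36 36 36 36 36.
Inner input = 5d 36 36 36 36 36 36 ∥ d5 ef f5 00.
Inner hash: sum = 93+54+54+54+54+54+54+213+239+245+0 = 1114; mod 256 = 90 → 5a.

5a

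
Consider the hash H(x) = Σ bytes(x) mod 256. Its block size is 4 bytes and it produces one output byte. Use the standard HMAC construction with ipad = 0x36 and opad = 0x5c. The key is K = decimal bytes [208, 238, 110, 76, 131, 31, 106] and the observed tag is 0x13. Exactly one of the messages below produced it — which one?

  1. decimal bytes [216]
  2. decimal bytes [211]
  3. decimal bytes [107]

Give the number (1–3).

Key decimal bytes [208, 238, 110, 76, 131, 31, 106] = d0 ee 6e 4c 83 1f 6a is 7 bytes > B = 4, so hash it first: H(key) = 84, then zero-pad to 4 bytes: K' = 84 00 00 00.
K' ⊕ ipad = b2 36 36 36; K' ⊕ opad = d8 5c 5c 5c.
m1: inner = H(b2 36 36 36 d8) = 2c; tag = H(d8 5c 5c 5c 2c) = 18
m2: inner = H(b2 36 36 36 d3) = 27; tag = H(d8 5c 5c 5c 27) = 13 ← matches
m3: inner = H(b2 36 36 36 6b) = bf; tag = H(d8 5c 5c 5c bf) = ab

2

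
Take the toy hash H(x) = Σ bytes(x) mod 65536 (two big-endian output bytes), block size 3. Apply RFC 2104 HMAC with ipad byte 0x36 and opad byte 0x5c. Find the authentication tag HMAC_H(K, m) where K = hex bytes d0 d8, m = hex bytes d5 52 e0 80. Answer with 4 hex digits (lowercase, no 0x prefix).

Key hex bytes d0 d8 is 2 bytes ≤ B = 3; zero-pad to 3 bytes: K' = d0 d8 00.
K' ⊕ ipad = e6 ee 36.  K' ⊕ opad = 8c 84 5c.
Inner input = (K'⊕ipad) ∥ m = e6 ee 36 ∥ d5 52 e0 80.
Inner hash: sum = 230+238+54+213+82+224+128 = 1169 → 04 91.
Outer input = (K'⊕opad) ∥ inner = 8c 84 5c ∥ 04 91.
Outer hash (tag): sum = 140+132+92+4+145 = 513 → 02 01.

0201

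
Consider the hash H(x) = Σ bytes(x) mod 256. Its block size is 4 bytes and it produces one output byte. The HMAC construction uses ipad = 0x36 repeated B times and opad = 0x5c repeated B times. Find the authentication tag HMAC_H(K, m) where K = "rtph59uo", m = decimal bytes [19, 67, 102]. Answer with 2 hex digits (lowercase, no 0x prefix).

e4

Key "rtph59uo" = 72 74 70 68 35 39 75 6f is 8 bytes > B = 4, so hash it first: H(key) = 10, then zero-pad to 4 bytes: K' = 10 00 00 00.
K' ⊕ ipad = 26 36 36 36.  K' ⊕ opad = 4c 5c 5c 5c.
Inner input = (K'⊕ipad) ∥ m = 26 36 36 36 ∥ 13 43 66.
Inner hash: sum = 38+54+54+54+19+67+102 = 388; mod 256 = 132 → 84.
Outer input = (K'⊕opad) ∥ inner = 4c 5c 5c 5c ∥ 84.
Outer hash (tag): sum = 76+92+92+92+132 = 484; mod 256 = 228 → e4.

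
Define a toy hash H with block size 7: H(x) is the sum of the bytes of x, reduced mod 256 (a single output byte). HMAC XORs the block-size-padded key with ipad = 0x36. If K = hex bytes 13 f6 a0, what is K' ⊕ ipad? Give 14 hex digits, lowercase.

25c09636363636

Key hex bytes 13 f6 a0 is 3 bytes ≤ B = 7; zero-pad to 7 bytes: K' = 13 f6 a0 00 00 00 00.
XOR each byte with 0x36: 13⊕36=25, f6⊕36=c0, a0⊕36=96, 00⊕36=36, 00⊕36=36, 00⊕36=36, 00⊕36=36.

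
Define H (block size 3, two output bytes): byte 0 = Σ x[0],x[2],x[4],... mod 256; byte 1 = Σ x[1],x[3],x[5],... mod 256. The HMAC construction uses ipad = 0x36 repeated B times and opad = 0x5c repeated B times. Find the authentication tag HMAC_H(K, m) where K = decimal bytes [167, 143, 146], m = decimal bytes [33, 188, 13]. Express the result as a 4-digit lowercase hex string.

Key decimal bytes [167, 143, 146] = a7 8f 92 is exactly B = 3 bytes: K' = a7 8f 92.
K' ⊕ ipad = 91 b9 a4.  K' ⊕ opad = fb d3 ce.
Inner input = (K'⊕ipad) ∥ m = 91 b9 a4 ∥ 21 bc 0d.
Inner hash: even-index sum = 497 mod 256 = 241; odd-index sum = 231 mod 256 = 231 → f1 e7.
Outer input = (K'⊕opad) ∥ inner = fb d3 ce ∥ f1 e7.
Outer hash (tag): even-index sum = 688 mod 256 = 176; odd-index sum = 452 mod 256 = 196 → b0 c4.

b0c4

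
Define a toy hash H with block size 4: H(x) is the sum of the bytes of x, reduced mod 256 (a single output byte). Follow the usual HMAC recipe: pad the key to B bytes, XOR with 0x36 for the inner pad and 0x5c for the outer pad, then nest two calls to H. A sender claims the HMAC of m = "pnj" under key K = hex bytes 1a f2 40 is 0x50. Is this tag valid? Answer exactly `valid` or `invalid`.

Key hex bytes 1a f2 40 is 3 bytes ≤ B = 4; zero-pad to 4 bytes: K' = 1a f2 40 00.
K' ⊕ ipad = 2c c4 76 36; K' ⊕ opad = 46 ae 1c 5c.
Inner hash: sum = 44+196+118+54+112+110+106 = 740; mod 256 = 228 → e4.
Outer hash (recomputed tag): sum = 70+174+28+92+228 = 592; mod 256 = 80 → 50.
Recomputed tag = 50; claimed = 50 → match.

valid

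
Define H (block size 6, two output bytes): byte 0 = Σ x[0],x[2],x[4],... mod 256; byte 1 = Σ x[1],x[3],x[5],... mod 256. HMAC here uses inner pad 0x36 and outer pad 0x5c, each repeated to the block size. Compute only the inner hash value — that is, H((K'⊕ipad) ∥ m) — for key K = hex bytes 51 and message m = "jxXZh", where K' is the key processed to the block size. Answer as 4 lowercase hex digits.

fd74

Key hex bytes 51 is 1 byte ≤ B = 6; zero-pad to 6 bytes: K' = 51 00 00 00 00 00.
K' ⊕ ipad = 67 36 36 36 36 36.
Inner input = 67 36 36 36 36 36 ∥ 6a 78 58 5a 68.
Inner hash: even-index sum = 509 mod 256 = 253; odd-index sum = 372 mod 256 = 116 → fd 74.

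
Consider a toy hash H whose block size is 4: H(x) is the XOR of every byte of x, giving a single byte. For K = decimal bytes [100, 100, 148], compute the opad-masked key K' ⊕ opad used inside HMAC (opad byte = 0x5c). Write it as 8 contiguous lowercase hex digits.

3838c85c

Key decimal bytes [100, 100, 148] = 64 64 94 is 3 bytes ≤ B = 4; zero-pad to 4 bytes: K' = 64 64 94 00.
XOR each byte with 0x5c: 64⊕5c=38, 64⊕5c=38, 94⊕5c=c8, 00⊕5c=5c.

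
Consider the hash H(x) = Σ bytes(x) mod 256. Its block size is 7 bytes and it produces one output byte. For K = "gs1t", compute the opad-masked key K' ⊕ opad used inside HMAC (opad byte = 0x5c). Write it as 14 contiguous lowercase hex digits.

Key "gs1t" = 67 73 31 74 is 4 bytes ≤ B = 7; zero-pad to 7 bytes: K' = 67 73 31 74 00 00 00.
XOR each byte with 0x5c: 67⊕5c=3b, 73⊕5c=2f, 31⊕5c=6d, 74⊕5c=28, 00⊕5c=5c, 00⊕5c=5c, 00⊕5c=5c.

3b2f6d285c5c5c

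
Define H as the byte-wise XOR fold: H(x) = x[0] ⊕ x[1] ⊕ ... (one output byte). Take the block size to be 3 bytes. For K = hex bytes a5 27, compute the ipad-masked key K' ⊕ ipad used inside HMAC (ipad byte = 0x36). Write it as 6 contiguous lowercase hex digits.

931136

Key hex bytes a5 27 is 2 bytes ≤ B = 3; zero-pad to 3 bytes: K' = a5 27 00.
XOR each byte with 0x36: a5⊕36=93, 27⊕36=11, 00⊕36=36.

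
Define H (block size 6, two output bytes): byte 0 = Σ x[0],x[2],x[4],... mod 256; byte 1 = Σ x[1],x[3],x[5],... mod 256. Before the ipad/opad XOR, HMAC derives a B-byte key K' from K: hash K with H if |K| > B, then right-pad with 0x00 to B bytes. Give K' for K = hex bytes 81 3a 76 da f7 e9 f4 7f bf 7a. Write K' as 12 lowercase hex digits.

|K| = 10 > B = 6, so first hash the key.
H(K): even-index sum = 929 mod 256 = 161; odd-index sum = 758 mod 256 = 246 → a1 f6.
Zero-pad H(K) = a1 f6 to 6 bytes: K' = a1 f6 00 00 00 00.

a1f600000000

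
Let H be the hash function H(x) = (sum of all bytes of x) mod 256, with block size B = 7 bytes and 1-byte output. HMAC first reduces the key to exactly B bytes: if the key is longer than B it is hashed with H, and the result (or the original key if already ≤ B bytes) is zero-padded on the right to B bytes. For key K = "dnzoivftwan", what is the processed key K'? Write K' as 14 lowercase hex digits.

ba000000000000

|K| = 11 > B = 7, so first hash the key.
H(K): sum = 100+110+122+111+105+118+102+116+119+97+110 = 1210; mod 256 = 186 → ba.
Zero-pad H(K) = ba to 7 bytes: K' = ba 00 00 00 00 00 00.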